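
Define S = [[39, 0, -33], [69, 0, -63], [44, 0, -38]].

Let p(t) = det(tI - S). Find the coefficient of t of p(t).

p(t) = t^3 - t^2 - 30t.
The coefficient of t is -30.

-30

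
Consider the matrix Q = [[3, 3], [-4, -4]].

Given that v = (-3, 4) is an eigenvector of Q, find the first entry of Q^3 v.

3

First find the eigenvalue: Qv = (3, -4) = -1·(-3, 4), so λ = -1.
Then Q^3 v = λ^3·v = (-1)^3·(-3, 4) = -1·(-3, 4) = (3, -4).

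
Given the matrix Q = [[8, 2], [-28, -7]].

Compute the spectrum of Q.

det(Q - λI) = (8 - λ)(-7 - λ) - (2)·(-28) = λ^2 - λ.
This factors as λ·(λ - 1) = 0.
Eigenvalues: 0, 1.

0, 1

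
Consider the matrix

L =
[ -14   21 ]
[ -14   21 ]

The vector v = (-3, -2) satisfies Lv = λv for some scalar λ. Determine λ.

0

Compute Lv: L·(-3, -2) = (0, 0).
Since Lv = λv, compare component 1: 0 = λ·-3, so λ = 0.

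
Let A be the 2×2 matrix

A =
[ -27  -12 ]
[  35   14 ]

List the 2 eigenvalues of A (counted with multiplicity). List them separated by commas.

-7, -6

det(A - sI) = (-27 - s)(14 - s) - (-12)·(35) = s^2 + 13s + 42.
This factors as (s + 7)·(s + 6) = 0.
Eigenvalues: -7, -6.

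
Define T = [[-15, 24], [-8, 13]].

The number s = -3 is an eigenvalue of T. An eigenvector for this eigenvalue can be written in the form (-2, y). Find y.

We need (T + 3I)v = 0.
T + 3I = [[-12, 24], [-8, 16]].
Row 1: (-12)·-2 + (24)·y = 0
Row 2: (-8)·-2 + (16)·y = 0
Solving gives y = -1.
Check: T·(-2, -1) = (6, 3) = -3·(-2, -1).

-1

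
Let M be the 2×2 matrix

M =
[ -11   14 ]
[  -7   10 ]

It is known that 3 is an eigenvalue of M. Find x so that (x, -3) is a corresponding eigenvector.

-3

We need (M - 3I)v = 0.
M - 3I = [[-14, 14], [-7, 7]].
Row 1: (-14)·x + (14)·-3 = 0
Row 2: (-7)·x + (7)·-3 = 0
Solving gives x = -3.
Check: M·(-3, -3) = (-9, -9) = 3·(-3, -3).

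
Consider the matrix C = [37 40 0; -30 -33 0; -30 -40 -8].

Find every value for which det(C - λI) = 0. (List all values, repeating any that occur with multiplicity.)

Set up det(tI - C) = 0.
Cofactor expansion gives p(t) = t^3 + 4t^2 - 53t - 168.
Try t = 7: p(7) = 0, so 7 is a root.
Dividing by (t - 7) leaves t^2 + 11t + 24.
The quadratic factors as (t + 8)·(t + 3).
Eigenvalues: -8, -3, 7.

-8, -3, 7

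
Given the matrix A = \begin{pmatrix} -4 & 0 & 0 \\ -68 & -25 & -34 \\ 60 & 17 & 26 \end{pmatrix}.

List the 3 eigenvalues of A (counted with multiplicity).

Compute the characteristic polynomial p(s) = det(sI - A).
Cofactor expansion gives p(s) = s^3 + 3s^2 - 76s - 288.
Try s = -8: p(-8) = 0, so -8 is a root.
Factor out (s + 8): p(s) = (s + 8)·(s^2 - 5s - 36).
The quadratic factors as (s + 4)·(s - 9).
Eigenvalues: -8, -4, 9.

-8, -4, 9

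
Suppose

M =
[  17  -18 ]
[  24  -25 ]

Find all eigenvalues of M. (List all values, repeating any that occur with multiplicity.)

-7, -1

det(M - rI) = (17 - r)(-25 - r) - (-18)·(24) = r^2 + 8r + 7.
This factors as (r + 7)·(r + 1) = 0.
Eigenvalues: -7, -1.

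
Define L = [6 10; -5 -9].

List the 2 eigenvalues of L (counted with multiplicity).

det(L - sI) = (6 - s)(-9 - s) - (10)·(-5) = s^2 + 3s - 4.
This factors as (s + 4)·(s - 1) = 0.
Eigenvalues: -4, 1.

-4, 1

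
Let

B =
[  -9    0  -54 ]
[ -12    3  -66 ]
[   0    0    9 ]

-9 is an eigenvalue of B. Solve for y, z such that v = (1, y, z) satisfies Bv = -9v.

1, 0

We need (B + 9I)v = 0.
B + 9I = [[0, 0, -54], [-12, 12, -66], [0, 0, 18]].
Row 1: (0)·1 + (0)·y + (-54)·z = 0
Row 2: (-12)·1 + (12)·y + (-66)·z = 0
Row 3: (0)·1 + (0)·y + (18)·z = 0
Solving gives y = 1, z = 0.
Check: B·(1, 1, 0) = (-9, -9, 0) = -9·(1, 1, 0).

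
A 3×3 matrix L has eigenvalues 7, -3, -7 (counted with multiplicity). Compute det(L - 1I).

192

If L has eigenvalues 7, -3, -7, then L - 1I has eigenvalues 6, -4, -8.
det(L - 1I) = (6) · (-4) · (-8) = 192.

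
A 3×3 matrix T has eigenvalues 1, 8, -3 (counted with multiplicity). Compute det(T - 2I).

30

If T has eigenvalues 1, 8, -3, then T - 2I has eigenvalues -1, 6, -5.
det(T - 2I) = (-1) · (6) · (-5) = 30.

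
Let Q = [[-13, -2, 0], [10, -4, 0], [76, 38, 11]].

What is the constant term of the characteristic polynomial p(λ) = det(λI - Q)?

-792

p(0) = det(0·I − Q) = det(−Q) = (−1)^3·det(Q).
det(Q) = 792, so p(0) = -792.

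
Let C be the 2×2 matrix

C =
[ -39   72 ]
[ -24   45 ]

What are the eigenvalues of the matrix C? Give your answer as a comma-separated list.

det(C - tI) = (-39 - t)(45 - t) - (72)·(-24) = t^2 - 6t - 27.
This factors as (t + 3)·(t - 9) = 0.
Eigenvalues: -3, 9.

-3, 9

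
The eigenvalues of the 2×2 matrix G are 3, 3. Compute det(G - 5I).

If G has eigenvalues 3, 3, then G - 5I has eigenvalues -2, -2.
det(G - 5I) = (-2) · (-2) = 4.

4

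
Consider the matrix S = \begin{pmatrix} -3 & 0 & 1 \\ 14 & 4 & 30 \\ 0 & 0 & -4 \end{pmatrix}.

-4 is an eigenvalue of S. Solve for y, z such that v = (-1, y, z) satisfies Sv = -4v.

-2, 1

We need (S + 4I)v = 0.
S + 4I = [[1, 0, 1], [14, 8, 30], [0, 0, 0]].
Row 1: (1)·-1 + (0)·y + (1)·z = 0
Row 2: (14)·-1 + (8)·y + (30)·z = 0
Row 3: (0)·-1 + (0)·y + (0)·z = 0
Solving gives y = -2, z = 1.
Check: S·(-1, -2, 1) = (4, 8, -4) = -4·(-1, -2, 1).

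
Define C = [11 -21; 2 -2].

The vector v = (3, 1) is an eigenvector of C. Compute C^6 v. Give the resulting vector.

(12288, 4096)

First find the eigenvalue: Cv = (12, 4) = 4·(3, 1), so λ = 4.
Then C^6 v = λ^6·v = 4^6·(3, 1) = 4096·(3, 1) = (12288, 4096).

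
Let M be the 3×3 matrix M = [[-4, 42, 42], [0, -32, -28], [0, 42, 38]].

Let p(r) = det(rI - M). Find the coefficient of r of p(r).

p(r) = r^3 - 2r^2 - 64r - 160.
The coefficient of r is -64.

-64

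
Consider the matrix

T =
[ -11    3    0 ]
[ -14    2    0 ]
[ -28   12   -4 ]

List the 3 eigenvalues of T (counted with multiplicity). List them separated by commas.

-5, -4, -4

Compute the characteristic polynomial p(r) = det(rI - T).
Cofactor expansion gives p(r) = r^3 + 13r^2 + 56r + 80.
Try r = -4: p(-4) = 0, so -4 is a root.
Factor out (r + 4): p(r) = (r + 4)·(r^2 + 9r + 20).
The quadratic factors as (r + 5)·(r + 4).
Eigenvalues: -5, -4, -4.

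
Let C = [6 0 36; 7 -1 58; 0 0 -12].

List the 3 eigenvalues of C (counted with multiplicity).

Compute the characteristic polynomial p(μ) = det(μI - C).
Expanding along the first row, p(μ) = μ^3 + 7μ^2 - 66μ - 72.
Since p(-1) = 0, μ = -1 is a root.
Dividing by (μ + 1) leaves μ^2 + 6μ - 72.
The quadratic factors as (μ + 12)·(μ - 6).
Eigenvalues: -12, -1, 6.

-12, -1, 6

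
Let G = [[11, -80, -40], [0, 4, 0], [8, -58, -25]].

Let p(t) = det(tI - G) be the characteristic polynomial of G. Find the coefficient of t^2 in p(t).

10

The coefficient of t^2 of det(tI - G) is −trace(G).
trace(G) = (11) + (4) + (-25) = -10, so the coefficient is 10.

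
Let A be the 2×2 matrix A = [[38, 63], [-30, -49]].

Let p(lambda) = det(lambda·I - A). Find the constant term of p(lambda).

p(lambda) = lambda^2 + 11·lambda + 28.
The constant term is 28.

28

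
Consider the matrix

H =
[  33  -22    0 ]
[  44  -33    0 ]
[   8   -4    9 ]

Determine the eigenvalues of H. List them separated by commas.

The characteristic polynomial is p(μ) = det(μI - H).
Cofactor expansion gives p(μ) = μ^3 - 9μ^2 - 121μ + 1089.
Rational-root test: μ = -11 gives p(-11) = 0.
Dividing by (μ + 11) leaves μ^2 - 20μ + 99.
The quadratic factors as (μ - 9)·(μ - 11).
Eigenvalues: -11, 9, 11.

-11, 9, 11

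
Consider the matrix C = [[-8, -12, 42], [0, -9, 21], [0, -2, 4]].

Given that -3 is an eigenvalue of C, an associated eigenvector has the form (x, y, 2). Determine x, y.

We need (C + 3I)v = 0.
C + 3I = [[-5, -12, 42], [0, -6, 21], [0, -2, 7]].
Row 1: (-5)·x + (-12)·y + (42)·2 = 0
Row 2: (0)·x + (-6)·y + (21)·2 = 0
Row 3: (0)·x + (-2)·y + (7)·2 = 0
Solving gives x = 0, y = 7.
Check: C·(0, 7, 2) = (0, -21, -6) = -3·(0, 7, 2).

0, 7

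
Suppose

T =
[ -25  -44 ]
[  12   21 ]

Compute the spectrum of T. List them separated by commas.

-3, -1

det(T - λI) = (-25 - λ)(21 - λ) - (-44)·(12) = λ^2 + 4λ + 3.
This factors as (λ + 3)·(λ + 1) = 0.
Eigenvalues: -3, -1.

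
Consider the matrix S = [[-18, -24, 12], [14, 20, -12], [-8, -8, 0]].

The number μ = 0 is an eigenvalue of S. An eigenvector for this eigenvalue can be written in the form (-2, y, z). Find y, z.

We need (S)v = 0.
S = [[-18, -24, 12], [14, 20, -12], [-8, -8, 0]].
Row 1: (-18)·-2 + (-24)·y + (12)·z = 0
Row 2: (14)·-2 + (20)·y + (-12)·z = 0
Row 3: (-8)·-2 + (-8)·y + (0)·z = 0
Solving gives y = 2, z = 1.
Check: S·(-2, 2, 1) = (0, 0, 0) = 0·(-2, 2, 1).

2, 1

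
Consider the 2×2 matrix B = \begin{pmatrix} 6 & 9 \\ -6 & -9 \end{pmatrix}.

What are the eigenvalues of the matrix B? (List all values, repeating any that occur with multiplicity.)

-3, 0

det(B - λI) = (6 - λ)(-9 - λ) - (9)·(-6) = λ^2 + 3λ.
This factors as (λ + 3)·λ = 0.
Eigenvalues: -3, 0.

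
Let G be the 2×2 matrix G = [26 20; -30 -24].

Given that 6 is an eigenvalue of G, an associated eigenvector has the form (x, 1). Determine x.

-1

We need (G - 6I)v = 0.
G - 6I = [[20, 20], [-30, -30]].
Row 1: (20)·x + (20)·1 = 0
Row 2: (-30)·x + (-30)·1 = 0
Solving gives x = -1.
Check: G·(-1, 1) = (-6, 6) = 6·(-1, 1).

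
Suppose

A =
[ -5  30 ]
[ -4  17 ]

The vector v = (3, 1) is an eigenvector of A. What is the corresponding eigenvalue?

5

Compute Av: A·(3, 1) = (15, 5).
Since Av = λv, compare component 1: 15 = λ·3, so λ = 5.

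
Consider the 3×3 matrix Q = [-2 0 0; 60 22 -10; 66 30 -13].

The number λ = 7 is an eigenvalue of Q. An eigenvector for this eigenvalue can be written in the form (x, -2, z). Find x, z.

We need (Q - 7I)v = 0.
Q - 7I = [[-9, 0, 0], [60, 15, -10], [66, 30, -20]].
Row 1: (-9)·x + (0)·-2 + (0)·z = 0
Row 2: (60)·x + (15)·-2 + (-10)·z = 0
Row 3: (66)·x + (30)·-2 + (-20)·z = 0
Solving gives x = 0, z = -3.
Check: Q·(0, -2, -3) = (0, -14, -21) = 7·(0, -2, -3).

0, -3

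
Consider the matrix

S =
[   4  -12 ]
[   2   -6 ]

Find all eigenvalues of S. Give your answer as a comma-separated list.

det(S - tI) = (4 - t)(-6 - t) - (-12)·(2) = t^2 + 2t.
This factors as (t + 2)·t = 0.
Eigenvalues: -2, 0.

-2, 0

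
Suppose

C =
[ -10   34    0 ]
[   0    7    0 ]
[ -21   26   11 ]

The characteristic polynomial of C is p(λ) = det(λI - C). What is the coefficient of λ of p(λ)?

-103

p(λ) = λ^3 - 8λ^2 - 103λ + 770.
The coefficient of λ is -103.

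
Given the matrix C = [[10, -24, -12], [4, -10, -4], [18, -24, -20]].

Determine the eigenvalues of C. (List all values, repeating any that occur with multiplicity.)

Compute the characteristic polynomial p(μ) = det(μI - C).
Cofactor expansion gives p(μ) = μ^3 + 20μ^2 + 116μ + 160.
Try μ = -2: p(-2) = 0, so -2 is a root.
Dividing by (μ + 2) leaves μ^2 + 18μ + 80.
The quadratic factors as (μ + 10)·(μ + 8).
Eigenvalues: -10, -8, -2.

-10, -8, -2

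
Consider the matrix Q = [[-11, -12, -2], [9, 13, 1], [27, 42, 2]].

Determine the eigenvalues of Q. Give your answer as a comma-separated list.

The characteristic polynomial is p(λ) = det(λI - Q).
Expanding along the first row, p(λ) = λ^3 - 4λ^2 - 19λ - 14.
Since p(-1) = 0, λ = -1 is a root.
Dividing by (λ + 1) leaves λ^2 - 5λ - 14.
The quadratic factors as (λ + 2)·(λ - 7).
Eigenvalues: -2, -1, 7.

-2, -1, 7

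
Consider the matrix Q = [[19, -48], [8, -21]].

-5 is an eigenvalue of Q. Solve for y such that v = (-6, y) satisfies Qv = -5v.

We need (Q + 5I)v = 0.
Q + 5I = [[24, -48], [8, -16]].
Row 1: (24)·-6 + (-48)·y = 0
Row 2: (8)·-6 + (-16)·y = 0
Solving gives y = -3.
Check: Q·(-6, -3) = (30, 15) = -5·(-6, -3).

-3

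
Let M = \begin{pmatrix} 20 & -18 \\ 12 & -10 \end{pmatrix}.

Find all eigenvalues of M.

det(M - μI) = (20 - μ)(-10 - μ) - (-18)·(12) = μ^2 - 10μ + 16.
This factors as (μ - 2)·(μ - 8) = 0.
Eigenvalues: 2, 8.

2, 8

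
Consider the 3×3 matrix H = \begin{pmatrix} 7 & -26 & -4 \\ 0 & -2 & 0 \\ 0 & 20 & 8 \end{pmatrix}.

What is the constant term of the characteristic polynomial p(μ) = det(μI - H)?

112

p(0) = det(0·I − H) = det(−H) = (−1)^3·det(H).
det(H) = -112, so p(0) = 112.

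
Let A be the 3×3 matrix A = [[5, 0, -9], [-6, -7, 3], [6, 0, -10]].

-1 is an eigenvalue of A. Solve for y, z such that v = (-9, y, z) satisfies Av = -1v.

We need (A + 1I)v = 0.
A + 1I = [[6, 0, -9], [-6, -6, 3], [6, 0, -9]].
Row 1: (6)·-9 + (0)·y + (-9)·z = 0
Row 2: (-6)·-9 + (-6)·y + (3)·z = 0
Row 3: (6)·-9 + (0)·y + (-9)·z = 0
Solving gives y = 6, z = -6.
Check: A·(-9, 6, -6) = (9, -6, 6) = -1·(-9, 6, -6).

6, -6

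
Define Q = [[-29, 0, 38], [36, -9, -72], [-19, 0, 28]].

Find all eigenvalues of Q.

-10, -9, 9

Set up det(lambda·I - Q) = 0.
Cofactor expansion gives p(lambda) = lambda^3 + 10·lambda^2 - 81·lambda - 810.
Try lambda = -9: p(-9) = 0, so -9 is a root.
Dividing by (lambda + 9) leaves lambda^2 + lambda - 90.
The quadratic factors as (lambda + 10)·(lambda - 9).
Eigenvalues: -10, -9, 9.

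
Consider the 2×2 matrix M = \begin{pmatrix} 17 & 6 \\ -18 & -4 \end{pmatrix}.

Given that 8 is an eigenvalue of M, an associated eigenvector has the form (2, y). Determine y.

-3

We need (M - 8I)v = 0.
M - 8I = [[9, 6], [-18, -12]].
Row 1: (9)·2 + (6)·y = 0
Row 2: (-18)·2 + (-12)·y = 0
Solving gives y = -3.
Check: M·(2, -3) = (16, -24) = 8·(2, -3).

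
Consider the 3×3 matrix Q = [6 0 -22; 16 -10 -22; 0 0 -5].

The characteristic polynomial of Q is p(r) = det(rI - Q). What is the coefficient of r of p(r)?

p(r) = r^3 + 9r^2 - 40r - 300.
The coefficient of r is -40.

-40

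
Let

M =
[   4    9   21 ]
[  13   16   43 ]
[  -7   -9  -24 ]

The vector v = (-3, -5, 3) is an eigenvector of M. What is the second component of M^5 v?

First find the eigenvalue: Mv = (6, 10, -6) = -2·(-3, -5, 3), so λ = -2.
Then M^5 v = λ^5·v = (-2)^5·(-3, -5, 3) = -32·(-3, -5, 3) = (96, 160, -96).

160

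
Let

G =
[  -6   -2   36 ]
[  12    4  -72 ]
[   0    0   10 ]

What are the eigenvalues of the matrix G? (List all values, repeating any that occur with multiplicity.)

The characteristic polynomial is p(lambda) = det(lambda·I - G).
Cofactor expansion gives p(lambda) = lambda^3 - 8·lambda^2 - 20·lambda.
Rational-root test: lambda = -2 gives p(-2) = 0.
Dividing by (lambda + 2) leaves lambda^2 - 10·lambda.
The quadratic factors as lambda·(lambda - 10).
Eigenvalues: -2, 0, 10.

-2, 0, 10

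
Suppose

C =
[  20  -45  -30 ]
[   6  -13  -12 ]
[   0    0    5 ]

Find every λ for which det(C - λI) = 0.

The characteristic polynomial is p(μ) = det(μI - C).
Expanding along the first row, p(μ) = μ^3 - 12μ^2 + 45μ - 50.
Rational-root test: μ = 2 gives p(2) = 0.
Dividing by (μ - 2) leaves μ^2 - 10μ + 25.
The quadratic factor is (μ - 5)^2.
Eigenvalues: 2, 5, 5.

2, 5, 5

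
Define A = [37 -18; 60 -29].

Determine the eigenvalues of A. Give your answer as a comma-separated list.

1, 7

det(A - tI) = (37 - t)(-29 - t) - (-18)·(60) = t^2 - 8t + 7.
This factors as (t - 1)·(t - 7) = 0.
Eigenvalues: 1, 7.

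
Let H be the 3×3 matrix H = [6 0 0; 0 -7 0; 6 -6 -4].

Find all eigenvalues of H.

-7, -4, 6

H is lower triangular, so its eigenvalues are the diagonal entries.
Diagonal: 6, -7, -4.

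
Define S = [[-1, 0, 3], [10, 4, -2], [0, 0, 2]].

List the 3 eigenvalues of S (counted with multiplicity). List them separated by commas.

-1, 2, 4

The characteristic polynomial is p(λ) = det(λI - S).
Expanding along the first row, p(λ) = λ^3 - 5λ^2 + 2λ + 8.
Since p(4) = 0, λ = 4 is a root.
Factor out (λ - 4): p(λ) = (λ - 4)·(λ^2 - λ - 2).
The quadratic factors as (λ + 1)·(λ - 2).
Eigenvalues: -1, 2, 4.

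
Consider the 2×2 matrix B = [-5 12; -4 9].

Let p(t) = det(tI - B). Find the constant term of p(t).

p(t) = t^2 - 4t + 3.
The constant term is 3.

3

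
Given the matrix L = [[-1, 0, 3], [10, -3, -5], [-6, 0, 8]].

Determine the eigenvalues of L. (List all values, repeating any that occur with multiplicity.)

-3, 2, 5

Set up det(λI - L) = 0.
Expanding along the first row, p(λ) = λ^3 - 4λ^2 - 11λ + 30.
Since p(2) = 0, λ = 2 is a root.
Factor out (λ - 2): p(λ) = (λ - 2)·(λ^2 - 2λ - 15).
The quadratic factors as (λ + 3)·(λ - 5).
Eigenvalues: -3, 2, 5.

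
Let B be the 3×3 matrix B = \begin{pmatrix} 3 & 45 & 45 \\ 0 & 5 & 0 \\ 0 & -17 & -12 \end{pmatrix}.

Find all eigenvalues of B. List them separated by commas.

The characteristic polynomial is p(r) = det(rI - B).
Expanding along the first row, p(r) = r^3 + 4r^2 - 81r + 180.
Rational-root test: r = 3 gives p(3) = 0.
Factor out (r - 3): p(r) = (r - 3)·(r^2 + 7r - 60).
The quadratic factors as (r + 12)·(r - 5).
Eigenvalues: -12, 3, 5.

-12, 3, 5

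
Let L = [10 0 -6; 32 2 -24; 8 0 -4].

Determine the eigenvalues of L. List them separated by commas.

Set up det(sI - L) = 0.
Cofactor expansion gives p(s) = s^3 - 8s^2 + 20s - 16.
Rational-root test: s = 2 gives p(2) = 0.
Dividing by (s - 2) leaves s^2 - 6s + 8.
The quadratic factors as (s - 2)·(s - 4).
Eigenvalues: 2, 2, 4.

2, 2, 4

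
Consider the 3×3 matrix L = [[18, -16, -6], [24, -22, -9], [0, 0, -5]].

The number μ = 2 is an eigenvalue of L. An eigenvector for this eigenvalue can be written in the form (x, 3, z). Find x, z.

3, 0

We need (L - 2I)v = 0.
L - 2I = [[16, -16, -6], [24, -24, -9], [0, 0, -7]].
Row 1: (16)·x + (-16)·3 + (-6)·z = 0
Row 2: (24)·x + (-24)·3 + (-9)·z = 0
Row 3: (0)·x + (0)·3 + (-7)·z = 0
Solving gives x = 3, z = 0.
Check: L·(3, 3, 0) = (6, 6, 0) = 2·(3, 3, 0).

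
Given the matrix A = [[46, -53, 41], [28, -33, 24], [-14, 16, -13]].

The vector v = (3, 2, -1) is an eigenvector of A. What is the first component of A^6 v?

First find the eigenvalue: Av = (-9, -6, 3) = -3·(3, 2, -1), so λ = -3.
Then A^6 v = λ^6·v = (-3)^6·(3, 2, -1) = 729·(3, 2, -1) = (2187, 1458, -729).

2187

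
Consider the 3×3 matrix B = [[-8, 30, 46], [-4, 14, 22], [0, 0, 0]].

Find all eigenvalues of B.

Set up det(μI - B) = 0.
Expanding the 3×3 determinant: p(μ) = μ^3 - 6μ^2 + 8μ.
Rational-root test: μ = 4 gives p(4) = 0.
Dividing by (μ - 4) leaves μ^2 - 2μ.
The quadratic factors as μ·(μ - 2).
Eigenvalues: 0, 2, 4.

0, 2, 4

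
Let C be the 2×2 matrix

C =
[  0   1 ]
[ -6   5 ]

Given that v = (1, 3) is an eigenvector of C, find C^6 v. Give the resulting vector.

(729, 2187)

First find the eigenvalue: Cv = (3, 9) = 3·(1, 3), so λ = 3.
Then C^6 v = λ^6·v = 3^6·(1, 3) = 729·(1, 3) = (729, 2187).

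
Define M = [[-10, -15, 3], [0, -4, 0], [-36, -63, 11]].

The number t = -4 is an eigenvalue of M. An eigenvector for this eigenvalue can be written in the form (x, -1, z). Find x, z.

We need (M + 4I)v = 0.
M + 4I = [[-6, -15, 3], [0, 0, 0], [-36, -63, 15]].
Row 1: (-6)·x + (-15)·-1 + (3)·z = 0
Row 2: (0)·x + (0)·-1 + (0)·z = 0
Row 3: (-36)·x + (-63)·-1 + (15)·z = 0
Solving gives x = -2, z = -9.
Check: M·(-2, -1, -9) = (8, 4, 36) = -4·(-2, -1, -9).

-2, -9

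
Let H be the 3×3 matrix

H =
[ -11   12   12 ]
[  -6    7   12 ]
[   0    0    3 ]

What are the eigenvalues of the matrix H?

-5, 1, 3

The characteristic polynomial is p(r) = det(rI - H).
Expanding along the first row, p(r) = r^3 + r^2 - 17r + 15.
Rational-root test: r = 3 gives p(3) = 0.
Dividing by (r - 3) leaves r^2 + 4r - 5.
The quadratic factors as (r + 5)·(r - 1).
Eigenvalues: -5, 1, 3.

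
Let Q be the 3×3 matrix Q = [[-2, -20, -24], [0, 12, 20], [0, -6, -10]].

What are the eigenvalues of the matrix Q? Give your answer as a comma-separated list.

Compute the characteristic polynomial p(λ) = det(λI - Q).
Expanding the 3×3 determinant: p(λ) = λ^3 - 4λ.
Try λ = 2: p(2) = 0, so 2 is a root.
Factor out (λ - 2): p(λ) = (λ - 2)·(λ^2 + 2λ).
The quadratic factors as (λ + 2)·λ.
Eigenvalues: -2, 0, 2.

-2, 0, 2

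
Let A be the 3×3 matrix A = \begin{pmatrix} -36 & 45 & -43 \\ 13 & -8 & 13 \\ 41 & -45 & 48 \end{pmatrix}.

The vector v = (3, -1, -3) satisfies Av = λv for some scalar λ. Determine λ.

Compute Av: A·(3, -1, -3) = (-24, 8, 24).
Since Av = λv, compare component 1: -24 = λ·3, so λ = -8.

-8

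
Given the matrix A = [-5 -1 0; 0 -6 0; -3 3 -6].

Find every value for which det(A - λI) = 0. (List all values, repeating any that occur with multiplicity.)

-6, -6, -5

Compute the characteristic polynomial p(t) = det(tI - A).
Cofactor expansion gives p(t) = t^3 + 17t^2 + 96t + 180.
Since p(-5) = 0, t = -5 is a root.
Factor out (t + 5): p(t) = (t + 5)·(t^2 + 12t + 36).
The quadratic factor is (t + 6)^2.
Eigenvalues: -6, -6, -5.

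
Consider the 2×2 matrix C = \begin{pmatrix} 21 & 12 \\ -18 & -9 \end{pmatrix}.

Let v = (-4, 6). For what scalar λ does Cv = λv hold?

Compute Cv: C·(-4, 6) = (-12, 18).
Since Cv = λv, compare component 1: -12 = λ·-4, so λ = 3.

3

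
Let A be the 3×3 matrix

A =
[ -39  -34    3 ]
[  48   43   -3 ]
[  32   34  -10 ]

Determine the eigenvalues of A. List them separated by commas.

The characteristic polynomial is p(s) = det(sI - A).
Expanding the 3×3 determinant: p(s) = s^3 + 6s^2 - 79s - 504.
Rational-root test: s = -7 gives p(-7) = 0.
Factor out (s + 7): p(s) = (s + 7)·(s^2 - s - 72).
The quadratic factors as (s + 8)·(s - 9).
Eigenvalues: -8, -7, 9.

-8, -7, 9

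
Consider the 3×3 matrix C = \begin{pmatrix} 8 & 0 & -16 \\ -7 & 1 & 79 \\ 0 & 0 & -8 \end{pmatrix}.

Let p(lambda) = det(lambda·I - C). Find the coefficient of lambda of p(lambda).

p(lambda) = lambda^3 - lambda^2 - 64·lambda + 64.
The coefficient of lambda is -64.

-64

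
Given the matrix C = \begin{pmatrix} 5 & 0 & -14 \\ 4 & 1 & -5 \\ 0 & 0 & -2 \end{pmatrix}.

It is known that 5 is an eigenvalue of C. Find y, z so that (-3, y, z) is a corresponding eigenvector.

We need (C - 5I)v = 0.
C - 5I = [[0, 0, -14], [4, -4, -5], [0, 0, -7]].
Row 1: (0)·-3 + (0)·y + (-14)·z = 0
Row 2: (4)·-3 + (-4)·y + (-5)·z = 0
Row 3: (0)·-3 + (0)·y + (-7)·z = 0
Solving gives y = -3, z = 0.
Check: C·(-3, -3, 0) = (-15, -15, 0) = 5·(-3, -3, 0).

-3, 0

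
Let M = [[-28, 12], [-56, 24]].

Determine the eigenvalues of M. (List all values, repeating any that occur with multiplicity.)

-4, 0

det(M - sI) = (-28 - s)(24 - s) - (12)·(-56) = s^2 + 4s.
This factors as (s + 4)·s = 0.
Eigenvalues: -4, 0.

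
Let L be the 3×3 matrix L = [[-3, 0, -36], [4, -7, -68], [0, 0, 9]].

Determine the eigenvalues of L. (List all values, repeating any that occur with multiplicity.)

Compute the characteristic polynomial p(t) = det(tI - L).
Cofactor expansion gives p(t) = t^3 + t^2 - 69t - 189.
Try t = -7: p(-7) = 0, so -7 is a root.
Factor out (t + 7): p(t) = (t + 7)·(t^2 - 6t - 27).
The quadratic factors as (t + 3)·(t - 9).
Eigenvalues: -7, -3, 9.

-7, -3, 9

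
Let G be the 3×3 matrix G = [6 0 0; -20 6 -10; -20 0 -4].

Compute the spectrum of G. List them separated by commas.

-4, 6, 6

The characteristic polynomial is p(lambda) = det(lambda·I - G).
Cofactor expansion gives p(lambda) = lambda^3 - 8·lambda^2 - 12·lambda + 144.
Since p(-4) = 0, lambda = -4 is a root.
Factor out (lambda + 4): p(lambda) = (lambda + 4)·(lambda^2 - 12·lambda + 36).
The quadratic factor is (lambda - 6)^2.
Eigenvalues: -4, 6, 6.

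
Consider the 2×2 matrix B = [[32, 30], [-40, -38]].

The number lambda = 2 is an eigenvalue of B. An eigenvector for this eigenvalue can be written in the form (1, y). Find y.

-1

We need (B - 2I)v = 0.
B - 2I = [[30, 30], [-40, -40]].
Row 1: (30)·1 + (30)·y = 0
Row 2: (-40)·1 + (-40)·y = 0
Solving gives y = -1.
Check: B·(1, -1) = (2, -2) = 2·(1, -1).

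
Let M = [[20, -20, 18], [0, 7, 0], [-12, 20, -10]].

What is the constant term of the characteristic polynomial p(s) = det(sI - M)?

-112

p(0) = det(0·I − M) = det(−M) = (−1)^3·det(M).
det(M) = 112, so p(0) = -112.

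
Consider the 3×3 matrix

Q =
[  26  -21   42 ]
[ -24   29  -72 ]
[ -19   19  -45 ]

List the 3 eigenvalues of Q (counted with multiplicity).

The characteristic polynomial is p(lambda) = det(lambda·I - Q).
Cofactor expansion gives p(lambda) = lambda^3 - 10·lambda^2 - 59·lambda + 420.
Since p(5) = 0, lambda = 5 is a root.
Dividing by (lambda - 5) leaves lambda^2 - 5·lambda - 84.
The quadratic factors as (lambda + 7)·(lambda - 12).
Eigenvalues: -7, 5, 12.

-7, 5, 12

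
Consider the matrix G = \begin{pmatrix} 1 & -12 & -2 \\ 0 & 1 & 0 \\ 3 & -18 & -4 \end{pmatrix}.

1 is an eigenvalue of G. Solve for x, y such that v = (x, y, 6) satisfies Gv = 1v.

We need (G - 1I)v = 0.
G - 1I = [[0, -12, -2], [0, 0, 0], [3, -18, -5]].
Row 1: (0)·x + (-12)·y + (-2)·6 = 0
Row 2: (0)·x + (0)·y + (0)·6 = 0
Row 3: (3)·x + (-18)·y + (-5)·6 = 0
Solving gives x = 4, y = -1.
Check: G·(4, -1, 6) = (4, -1, 6) = 1·(4, -1, 6).

4, -1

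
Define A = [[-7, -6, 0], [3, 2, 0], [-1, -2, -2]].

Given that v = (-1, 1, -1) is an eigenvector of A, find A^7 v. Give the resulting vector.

(1, -1, 1)

First find the eigenvalue: Av = (1, -1, 1) = -1·(-1, 1, -1), so λ = -1.
Then A^7 v = λ^7·v = (-1)^7·(-1, 1, -1) = -1·(-1, 1, -1) = (1, -1, 1).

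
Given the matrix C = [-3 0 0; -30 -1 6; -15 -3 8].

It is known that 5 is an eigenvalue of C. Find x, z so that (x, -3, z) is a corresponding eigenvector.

We need (C - 5I)v = 0.
C - 5I = [[-8, 0, 0], [-30, -6, 6], [-15, -3, 3]].
Row 1: (-8)·x + (0)·-3 + (0)·z = 0
Row 2: (-30)·x + (-6)·-3 + (6)·z = 0
Row 3: (-15)·x + (-3)·-3 + (3)·z = 0
Solving gives x = 0, z = -3.
Check: C·(0, -3, -3) = (0, -15, -15) = 5·(0, -3, -3).

0, -3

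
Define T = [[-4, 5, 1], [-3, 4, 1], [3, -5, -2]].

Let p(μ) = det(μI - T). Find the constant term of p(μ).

p(μ) = μ^3 + 2μ^2 + μ.
The constant term is 0.

0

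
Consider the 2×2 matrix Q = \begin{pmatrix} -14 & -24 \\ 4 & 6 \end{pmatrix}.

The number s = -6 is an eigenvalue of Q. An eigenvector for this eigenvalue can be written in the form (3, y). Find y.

We need (Q + 6I)v = 0.
Q + 6I = [[-8, -24], [4, 12]].
Row 1: (-8)·3 + (-24)·y = 0
Row 2: (4)·3 + (12)·y = 0
Solving gives y = -1.
Check: Q·(3, -1) = (-18, 6) = -6·(3, -1).

-1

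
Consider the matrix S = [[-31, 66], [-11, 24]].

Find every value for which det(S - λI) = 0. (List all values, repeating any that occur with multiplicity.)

det(S - λI) = (-31 - λ)(24 - λ) - (66)·(-11) = λ^2 + 7λ - 18.
This factors as (λ + 9)·(λ - 2) = 0.
Eigenvalues: -9, 2.

-9, 2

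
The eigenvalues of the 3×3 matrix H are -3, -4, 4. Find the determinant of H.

48

det(H) is the product of the eigenvalues: (-3) · (-4) · (4) = 48.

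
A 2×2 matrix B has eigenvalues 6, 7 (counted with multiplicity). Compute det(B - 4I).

If B has eigenvalues 6, 7, then B - 4I has eigenvalues 2, 3.
det(B - 4I) = (2) · (3) = 6.

6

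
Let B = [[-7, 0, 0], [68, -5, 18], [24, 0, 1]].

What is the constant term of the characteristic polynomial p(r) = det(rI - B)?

-35

p(0) = det(0·I − B) = det(−B) = (−1)^3·det(B).
det(B) = 35, so p(0) = -35.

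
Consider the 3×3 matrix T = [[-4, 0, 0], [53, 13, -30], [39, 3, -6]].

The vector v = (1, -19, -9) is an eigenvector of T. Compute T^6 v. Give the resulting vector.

(4096, -77824, -36864)

First find the eigenvalue: Tv = (-4, 76, 36) = -4·(1, -19, -9), so λ = -4.
Then T^6 v = λ^6·v = (-4)^6·(1, -19, -9) = 4096·(1, -19, -9) = (4096, -77824, -36864).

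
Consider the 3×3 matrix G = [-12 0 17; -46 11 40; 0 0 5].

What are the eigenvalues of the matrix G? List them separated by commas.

Set up det(λI - G) = 0.
Cofactor expansion gives p(λ) = λ^3 - 4λ^2 - 137λ + 660.
Try λ = -12: p(-12) = 0, so -12 is a root.
Factor out (λ + 12): p(λ) = (λ + 12)·(λ^2 - 16λ + 55).
The quadratic factors as (λ - 5)·(λ - 11).
Eigenvalues: -12, 5, 11.

-12, 5, 11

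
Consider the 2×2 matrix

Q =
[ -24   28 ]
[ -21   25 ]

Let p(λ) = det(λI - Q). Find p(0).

p(0) = det(0·I − Q) = det(−Q) = (−1)^2·det(Q).
det(Q) = -12, so p(0) = -12.

-12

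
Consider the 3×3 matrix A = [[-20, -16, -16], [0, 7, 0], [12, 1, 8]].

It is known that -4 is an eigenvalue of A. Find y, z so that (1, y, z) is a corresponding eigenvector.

0, -1

We need (A + 4I)v = 0.
A + 4I = [[-16, -16, -16], [0, 11, 0], [12, 1, 12]].
Row 1: (-16)·1 + (-16)·y + (-16)·z = 0
Row 2: (0)·1 + (11)·y + (0)·z = 0
Row 3: (12)·1 + (1)·y + (12)·z = 0
Solving gives y = 0, z = -1.
Check: A·(1, 0, -1) = (-4, 0, 4) = -4·(1, 0, -1).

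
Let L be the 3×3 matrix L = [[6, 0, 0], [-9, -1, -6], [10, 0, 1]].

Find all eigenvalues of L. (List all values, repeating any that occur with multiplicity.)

Compute the characteristic polynomial p(r) = det(rI - L).
Cofactor expansion gives p(r) = r^3 - 6r^2 - r + 6.
Try r = -1: p(-1) = 0, so -1 is a root.
Dividing by (r + 1) leaves r^2 - 7r + 6.
The quadratic factors as (r - 1)·(r - 6).
Eigenvalues: -1, 1, 6.

-1, 1, 6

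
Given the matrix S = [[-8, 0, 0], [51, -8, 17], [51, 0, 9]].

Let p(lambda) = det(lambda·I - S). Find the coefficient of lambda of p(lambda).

-80

p(lambda) = lambda^3 + 7·lambda^2 - 80·lambda - 576.
The coefficient of lambda is -80.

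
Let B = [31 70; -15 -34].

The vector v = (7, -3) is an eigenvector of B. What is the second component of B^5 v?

-3

First find the eigenvalue: Bv = (7, -3) = 1·(7, -3), so λ = 1.
Then B^5 v = λ^5·v = 1^5·(7, -3) = 1·(7, -3) = (7, -3).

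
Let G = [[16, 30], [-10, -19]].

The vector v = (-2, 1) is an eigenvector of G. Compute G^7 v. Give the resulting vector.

(-2, 1)

First find the eigenvalue: Gv = (-2, 1) = 1·(-2, 1), so λ = 1.
Then G^7 v = λ^7·v = 1^7·(-2, 1) = 1·(-2, 1) = (-2, 1).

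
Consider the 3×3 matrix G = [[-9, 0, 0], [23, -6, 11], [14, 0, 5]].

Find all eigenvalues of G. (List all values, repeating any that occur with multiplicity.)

Compute the characteristic polynomial p(lambda) = det(lambda·I - G).
Cofactor expansion gives p(lambda) = lambda^3 + 10·lambda^2 - 21·lambda - 270.
Rational-root test: lambda = -6 gives p(-6) = 0.
Factor out (lambda + 6): p(lambda) = (lambda + 6)·(lambda^2 + 4·lambda - 45).
The quadratic factors as (lambda + 9)·(lambda - 5).
Eigenvalues: -9, -6, 5.

-9, -6, 5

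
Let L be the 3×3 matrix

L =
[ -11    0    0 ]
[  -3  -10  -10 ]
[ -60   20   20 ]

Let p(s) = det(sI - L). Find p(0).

p(0) = det(0·I − L) = det(−L) = (−1)^3·det(L).
det(L) = 0, so p(0) = 0.

0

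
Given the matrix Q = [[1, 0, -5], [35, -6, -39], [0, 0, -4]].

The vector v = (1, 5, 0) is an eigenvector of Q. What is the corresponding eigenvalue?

Compute Qv: Q·(1, 5, 0) = (1, 5, 0).
Since Qv = λv, compare component 1: 1 = λ·1, so λ = 1.

1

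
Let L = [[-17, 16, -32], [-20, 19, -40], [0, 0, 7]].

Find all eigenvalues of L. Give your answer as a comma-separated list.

Compute the characteristic polynomial p(t) = det(tI - L).
Cofactor expansion gives p(t) = t^3 - 9t^2 + 11t + 21.
Try t = 3: p(3) = 0, so 3 is a root.
Factor out (t - 3): p(t) = (t - 3)·(t^2 - 6t - 7).
The quadratic factors as (t + 1)·(t - 7).
Eigenvalues: -1, 3, 7.

-1, 3, 7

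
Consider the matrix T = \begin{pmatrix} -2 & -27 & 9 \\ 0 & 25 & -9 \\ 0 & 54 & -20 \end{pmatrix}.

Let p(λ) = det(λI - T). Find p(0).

p(0) = det(0·I − T) = det(−T) = (−1)^3·det(T).
det(T) = 28, so p(0) = -28.

-28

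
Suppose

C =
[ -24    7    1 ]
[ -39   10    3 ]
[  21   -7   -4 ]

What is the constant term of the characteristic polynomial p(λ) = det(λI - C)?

132

p(0) = det(0·I − C) = det(−C) = (−1)^3·det(C).
det(C) = -132, so p(0) = 132.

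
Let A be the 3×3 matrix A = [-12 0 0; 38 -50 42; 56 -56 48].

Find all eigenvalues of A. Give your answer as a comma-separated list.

Compute the characteristic polynomial p(t) = det(tI - A).
Expanding along the first row, p(t) = t^3 + 14t^2 - 24t - 576.
Rational-root test: t = -8 gives p(-8) = 0.
Factor out (t + 8): p(t) = (t + 8)·(t^2 + 6t - 72).
The quadratic factors as (t + 12)·(t - 6).
Eigenvalues: -12, -8, 6.

-12, -8, 6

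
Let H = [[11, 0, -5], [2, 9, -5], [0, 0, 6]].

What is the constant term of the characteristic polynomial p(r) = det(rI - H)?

p(0) = det(0·I − H) = det(−H) = (−1)^3·det(H).
det(H) = 594, so p(0) = -594.

-594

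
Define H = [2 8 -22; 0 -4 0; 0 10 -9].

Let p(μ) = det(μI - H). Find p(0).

p(0) = det(0·I − H) = det(−H) = (−1)^3·det(H).
det(H) = 72, so p(0) = -72.

-72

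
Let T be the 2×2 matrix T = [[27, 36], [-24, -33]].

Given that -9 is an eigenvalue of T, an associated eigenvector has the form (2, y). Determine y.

-2

We need (T + 9I)v = 0.
T + 9I = [[36, 36], [-24, -24]].
Row 1: (36)·2 + (36)·y = 0
Row 2: (-24)·2 + (-24)·y = 0
Solving gives y = -2.
Check: T·(2, -2) = (-18, 18) = -9·(2, -2).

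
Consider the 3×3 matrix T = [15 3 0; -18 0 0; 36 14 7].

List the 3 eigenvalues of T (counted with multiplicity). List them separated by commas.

6, 7, 9

Set up det(sI - T) = 0.
Expanding the 3×3 determinant: p(s) = s^3 - 22s^2 + 159s - 378.
Rational-root test: s = 6 gives p(6) = 0.
Dividing by (s - 6) leaves s^2 - 16s + 63.
The quadratic factors as (s - 7)·(s - 9).
Eigenvalues: 6, 7, 9.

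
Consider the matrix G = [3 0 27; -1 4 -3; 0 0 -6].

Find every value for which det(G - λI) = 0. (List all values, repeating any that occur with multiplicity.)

-6, 3, 4

Compute the characteristic polynomial p(μ) = det(μI - G).
Expanding the 3×3 determinant: p(μ) = μ^3 - μ^2 - 30μ + 72.
Since p(4) = 0, μ = 4 is a root.
Factor out (μ - 4): p(μ) = (μ - 4)·(μ^2 + 3μ - 18).
The quadratic factors as (μ + 6)·(μ - 3).
Eigenvalues: -6, 3, 4.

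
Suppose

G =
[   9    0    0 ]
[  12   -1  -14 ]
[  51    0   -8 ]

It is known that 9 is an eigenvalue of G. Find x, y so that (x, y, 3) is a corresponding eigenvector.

1, -3

We need (G - 9I)v = 0.
G - 9I = [[0, 0, 0], [12, -10, -14], [51, 0, -17]].
Row 1: (0)·x + (0)·y + (0)·3 = 0
Row 2: (12)·x + (-10)·y + (-14)·3 = 0
Row 3: (51)·x + (0)·y + (-17)·3 = 0
Solving gives x = 1, y = -3.
Check: G·(1, -3, 3) = (9, -27, 27) = 9·(1, -3, 3).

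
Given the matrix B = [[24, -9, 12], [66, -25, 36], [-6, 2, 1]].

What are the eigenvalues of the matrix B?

Set up det(sI - B) = 0.
Expanding the 3×3 determinant: p(s) = s^3 - 7s + 6.
Rational-root test: s = 2 gives p(2) = 0.
Dividing by (s - 2) leaves s^2 + 2s - 3.
The quadratic factors as (s + 3)·(s - 1).
Eigenvalues: -3, 1, 2.

-3, 1, 2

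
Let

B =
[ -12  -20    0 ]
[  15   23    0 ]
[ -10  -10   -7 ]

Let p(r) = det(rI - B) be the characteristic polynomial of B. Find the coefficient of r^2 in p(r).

-4

The coefficient of r^2 of det(rI - B) is −trace(B).
trace(B) = (-12) + (23) + (-7) = 4, so the coefficient is -4.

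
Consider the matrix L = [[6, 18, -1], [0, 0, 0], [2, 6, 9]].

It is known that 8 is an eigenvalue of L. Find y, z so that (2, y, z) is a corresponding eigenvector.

0, -4

We need (L - 8I)v = 0.
L - 8I = [[-2, 18, -1], [0, -8, 0], [2, 6, 1]].
Row 1: (-2)·2 + (18)·y + (-1)·z = 0
Row 2: (0)·2 + (-8)·y + (0)·z = 0
Row 3: (2)·2 + (6)·y + (1)·z = 0
Solving gives y = 0, z = -4.
Check: L·(2, 0, -4) = (16, 0, -32) = 8·(2, 0, -4).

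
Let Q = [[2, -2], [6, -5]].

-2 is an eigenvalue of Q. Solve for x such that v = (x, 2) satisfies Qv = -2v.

1

We need (Q + 2I)v = 0.
Q + 2I = [[4, -2], [6, -3]].
Row 1: (4)·x + (-2)·2 = 0
Row 2: (6)·x + (-3)·2 = 0
Solving gives x = 1.
Check: Q·(1, 2) = (-2, -4) = -2·(1, 2).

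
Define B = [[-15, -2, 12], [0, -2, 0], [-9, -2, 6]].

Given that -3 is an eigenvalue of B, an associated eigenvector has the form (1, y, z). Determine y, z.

We need (B + 3I)v = 0.
B + 3I = [[-12, -2, 12], [0, 1, 0], [-9, -2, 9]].
Row 1: (-12)·1 + (-2)·y + (12)·z = 0
Row 2: (0)·1 + (1)·y + (0)·z = 0
Row 3: (-9)·1 + (-2)·y + (9)·z = 0
Solving gives y = 0, z = 1.
Check: B·(1, 0, 1) = (-3, 0, -3) = -3·(1, 0, 1).

0, 1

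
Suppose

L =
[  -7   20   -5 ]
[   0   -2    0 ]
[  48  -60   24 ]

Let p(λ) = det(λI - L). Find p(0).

144

p(0) = det(0·I − L) = det(−L) = (−1)^3·det(L).
det(L) = -144, so p(0) = 144.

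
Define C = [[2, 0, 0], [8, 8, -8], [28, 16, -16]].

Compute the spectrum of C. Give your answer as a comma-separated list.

Set up det(sI - C) = 0.
Expanding the 3×3 determinant: p(s) = s^3 + 6s^2 - 16s.
Rational-root test: s = 0 gives p(0) = 0.
Factor out s: p(s) = s·(s^2 + 6s - 16).
The quadratic factors as (s + 8)·(s - 2).
Eigenvalues: -8, 0, 2.

-8, 0, 2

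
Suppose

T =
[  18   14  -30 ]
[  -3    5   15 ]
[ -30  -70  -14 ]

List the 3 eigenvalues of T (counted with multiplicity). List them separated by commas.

Set up det(sI - T) = 0.
Cofactor expansion gives p(s) = s^3 - 9s^2 - 40s + 48.
Rational-root test: s = 1 gives p(1) = 0.
Dividing by (s - 1) leaves s^2 - 8s - 48.
The quadratic factors as (s + 4)·(s - 12).
Eigenvalues: -4, 1, 12.

-4, 1, 12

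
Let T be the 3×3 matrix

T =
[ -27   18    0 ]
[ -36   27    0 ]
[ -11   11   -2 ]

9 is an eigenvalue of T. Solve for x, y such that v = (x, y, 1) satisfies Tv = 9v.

We need (T - 9I)v = 0.
T - 9I = [[-36, 18, 0], [-36, 18, 0], [-11, 11, -11]].
Row 1: (-36)·x + (18)·y + (0)·1 = 0
Row 2: (-36)·x + (18)·y + (0)·1 = 0
Row 3: (-11)·x + (11)·y + (-11)·1 = 0
Solving gives x = 1, y = 2.
Check: T·(1, 2, 1) = (9, 18, 9) = 9·(1, 2, 1).

1, 2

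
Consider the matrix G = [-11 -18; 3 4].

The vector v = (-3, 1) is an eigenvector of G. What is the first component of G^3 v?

375

First find the eigenvalue: Gv = (15, -5) = -5·(-3, 1), so λ = -5.
Then G^3 v = λ^3·v = (-5)^3·(-3, 1) = -125·(-3, 1) = (375, -125).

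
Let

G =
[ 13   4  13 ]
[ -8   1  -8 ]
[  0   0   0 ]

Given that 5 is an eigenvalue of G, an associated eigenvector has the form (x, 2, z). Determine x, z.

-1, 0

We need (G - 5I)v = 0.
G - 5I = [[8, 4, 13], [-8, -4, -8], [0, 0, -5]].
Row 1: (8)·x + (4)·2 + (13)·z = 0
Row 2: (-8)·x + (-4)·2 + (-8)·z = 0
Row 3: (0)·x + (0)·2 + (-5)·z = 0
Solving gives x = -1, z = 0.
Check: G·(-1, 2, 0) = (-5, 10, 0) = 5·(-1, 2, 0).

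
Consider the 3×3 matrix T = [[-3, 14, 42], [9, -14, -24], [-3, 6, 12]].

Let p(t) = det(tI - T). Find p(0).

-72

p(0) = det(0·I − T) = det(−T) = (−1)^3·det(T).
det(T) = 72, so p(0) = -72.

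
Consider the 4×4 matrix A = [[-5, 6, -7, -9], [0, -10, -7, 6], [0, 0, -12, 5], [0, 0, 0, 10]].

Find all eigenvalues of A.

A is upper triangular, so its eigenvalues are the diagonal entries.
Diagonal: -5, -10, -12, 10.

-12, -10, -5, 10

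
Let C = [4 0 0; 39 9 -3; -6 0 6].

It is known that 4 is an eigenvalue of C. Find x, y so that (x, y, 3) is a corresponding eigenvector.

1, -6

We need (C - 4I)v = 0.
C - 4I = [[0, 0, 0], [39, 5, -3], [-6, 0, 2]].
Row 1: (0)·x + (0)·y + (0)·3 = 0
Row 2: (39)·x + (5)·y + (-3)·3 = 0
Row 3: (-6)·x + (0)·y + (2)·3 = 0
Solving gives x = 1, y = -6.
Check: C·(1, -6, 3) = (4, -24, 12) = 4·(1, -6, 3).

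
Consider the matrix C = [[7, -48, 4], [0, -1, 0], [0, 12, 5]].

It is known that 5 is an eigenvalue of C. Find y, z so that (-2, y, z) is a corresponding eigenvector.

We need (C - 5I)v = 0.
C - 5I = [[2, -48, 4], [0, -6, 0], [0, 12, 0]].
Row 1: (2)·-2 + (-48)·y + (4)·z = 0
Row 2: (0)·-2 + (-6)·y + (0)·z = 0
Row 3: (0)·-2 + (12)·y + (0)·z = 0
Solving gives y = 0, z = 1.
Check: C·(-2, 0, 1) = (-10, 0, 5) = 5·(-2, 0, 1).

0, 1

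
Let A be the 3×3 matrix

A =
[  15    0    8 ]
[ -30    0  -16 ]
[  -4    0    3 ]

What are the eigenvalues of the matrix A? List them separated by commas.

The characteristic polynomial is p(lambda) = det(lambda·I - A).
Expanding along the first row, p(lambda) = lambda^3 - 18·lambda^2 + 77·lambda.
Rational-root test: lambda = 0 gives p(0) = 0.
Dividing by lambda leaves lambda^2 - 18·lambda + 77.
The quadratic factors as (lambda - 7)·(lambda - 11).
Eigenvalues: 0, 7, 11.

0, 7, 11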